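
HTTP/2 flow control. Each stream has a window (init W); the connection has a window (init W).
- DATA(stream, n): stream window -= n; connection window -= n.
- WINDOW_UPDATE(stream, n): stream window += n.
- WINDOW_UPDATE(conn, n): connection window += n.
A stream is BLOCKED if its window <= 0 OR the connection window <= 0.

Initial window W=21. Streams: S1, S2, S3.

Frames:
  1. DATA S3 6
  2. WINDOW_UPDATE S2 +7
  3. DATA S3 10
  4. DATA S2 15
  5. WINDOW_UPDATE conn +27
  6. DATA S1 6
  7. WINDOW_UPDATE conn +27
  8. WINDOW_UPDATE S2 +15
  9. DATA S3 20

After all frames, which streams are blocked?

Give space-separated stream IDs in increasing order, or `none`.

Op 1: conn=15 S1=21 S2=21 S3=15 blocked=[]
Op 2: conn=15 S1=21 S2=28 S3=15 blocked=[]
Op 3: conn=5 S1=21 S2=28 S3=5 blocked=[]
Op 4: conn=-10 S1=21 S2=13 S3=5 blocked=[1, 2, 3]
Op 5: conn=17 S1=21 S2=13 S3=5 blocked=[]
Op 6: conn=11 S1=15 S2=13 S3=5 blocked=[]
Op 7: conn=38 S1=15 S2=13 S3=5 blocked=[]
Op 8: conn=38 S1=15 S2=28 S3=5 blocked=[]
Op 9: conn=18 S1=15 S2=28 S3=-15 blocked=[3]

Answer: S3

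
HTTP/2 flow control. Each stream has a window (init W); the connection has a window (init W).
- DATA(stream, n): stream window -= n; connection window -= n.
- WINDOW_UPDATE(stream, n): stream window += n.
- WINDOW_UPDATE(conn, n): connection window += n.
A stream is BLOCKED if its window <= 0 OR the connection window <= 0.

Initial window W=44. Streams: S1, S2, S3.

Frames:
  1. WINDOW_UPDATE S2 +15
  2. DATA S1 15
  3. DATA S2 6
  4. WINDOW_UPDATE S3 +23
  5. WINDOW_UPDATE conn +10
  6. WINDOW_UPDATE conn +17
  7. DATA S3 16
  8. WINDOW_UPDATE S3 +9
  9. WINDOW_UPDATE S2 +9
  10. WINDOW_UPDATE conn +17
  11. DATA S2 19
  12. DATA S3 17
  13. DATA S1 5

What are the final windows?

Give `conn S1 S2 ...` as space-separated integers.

Answer: 10 24 43 43

Derivation:
Op 1: conn=44 S1=44 S2=59 S3=44 blocked=[]
Op 2: conn=29 S1=29 S2=59 S3=44 blocked=[]
Op 3: conn=23 S1=29 S2=53 S3=44 blocked=[]
Op 4: conn=23 S1=29 S2=53 S3=67 blocked=[]
Op 5: conn=33 S1=29 S2=53 S3=67 blocked=[]
Op 6: conn=50 S1=29 S2=53 S3=67 blocked=[]
Op 7: conn=34 S1=29 S2=53 S3=51 blocked=[]
Op 8: conn=34 S1=29 S2=53 S3=60 blocked=[]
Op 9: conn=34 S1=29 S2=62 S3=60 blocked=[]
Op 10: conn=51 S1=29 S2=62 S3=60 blocked=[]
Op 11: conn=32 S1=29 S2=43 S3=60 blocked=[]
Op 12: conn=15 S1=29 S2=43 S3=43 blocked=[]
Op 13: conn=10 S1=24 S2=43 S3=43 blocked=[]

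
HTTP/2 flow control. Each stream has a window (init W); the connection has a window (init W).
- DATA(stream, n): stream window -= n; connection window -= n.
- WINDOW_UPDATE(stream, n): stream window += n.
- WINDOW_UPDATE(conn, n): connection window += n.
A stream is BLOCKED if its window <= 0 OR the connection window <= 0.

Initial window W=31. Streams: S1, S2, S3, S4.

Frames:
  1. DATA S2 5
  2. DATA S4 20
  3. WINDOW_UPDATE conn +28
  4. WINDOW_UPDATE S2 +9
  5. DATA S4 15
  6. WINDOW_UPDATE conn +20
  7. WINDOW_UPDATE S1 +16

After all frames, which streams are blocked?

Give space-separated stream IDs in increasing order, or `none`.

Answer: S4

Derivation:
Op 1: conn=26 S1=31 S2=26 S3=31 S4=31 blocked=[]
Op 2: conn=6 S1=31 S2=26 S3=31 S4=11 blocked=[]
Op 3: conn=34 S1=31 S2=26 S3=31 S4=11 blocked=[]
Op 4: conn=34 S1=31 S2=35 S3=31 S4=11 blocked=[]
Op 5: conn=19 S1=31 S2=35 S3=31 S4=-4 blocked=[4]
Op 6: conn=39 S1=31 S2=35 S3=31 S4=-4 blocked=[4]
Op 7: conn=39 S1=47 S2=35 S3=31 S4=-4 blocked=[4]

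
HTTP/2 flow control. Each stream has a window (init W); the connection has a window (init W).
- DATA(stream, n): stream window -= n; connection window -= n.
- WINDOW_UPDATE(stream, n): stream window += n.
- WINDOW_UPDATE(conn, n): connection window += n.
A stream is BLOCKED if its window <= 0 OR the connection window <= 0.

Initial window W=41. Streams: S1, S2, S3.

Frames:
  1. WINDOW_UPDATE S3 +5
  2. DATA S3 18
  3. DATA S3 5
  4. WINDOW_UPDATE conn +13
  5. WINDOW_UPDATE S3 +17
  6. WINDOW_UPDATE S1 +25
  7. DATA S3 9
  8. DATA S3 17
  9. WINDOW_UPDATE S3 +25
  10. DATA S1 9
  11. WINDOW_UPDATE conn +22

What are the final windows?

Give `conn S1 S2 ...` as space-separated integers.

Answer: 18 57 41 39

Derivation:
Op 1: conn=41 S1=41 S2=41 S3=46 blocked=[]
Op 2: conn=23 S1=41 S2=41 S3=28 blocked=[]
Op 3: conn=18 S1=41 S2=41 S3=23 blocked=[]
Op 4: conn=31 S1=41 S2=41 S3=23 blocked=[]
Op 5: conn=31 S1=41 S2=41 S3=40 blocked=[]
Op 6: conn=31 S1=66 S2=41 S3=40 blocked=[]
Op 7: conn=22 S1=66 S2=41 S3=31 blocked=[]
Op 8: conn=5 S1=66 S2=41 S3=14 blocked=[]
Op 9: conn=5 S1=66 S2=41 S3=39 blocked=[]
Op 10: conn=-4 S1=57 S2=41 S3=39 blocked=[1, 2, 3]
Op 11: conn=18 S1=57 S2=41 S3=39 blocked=[]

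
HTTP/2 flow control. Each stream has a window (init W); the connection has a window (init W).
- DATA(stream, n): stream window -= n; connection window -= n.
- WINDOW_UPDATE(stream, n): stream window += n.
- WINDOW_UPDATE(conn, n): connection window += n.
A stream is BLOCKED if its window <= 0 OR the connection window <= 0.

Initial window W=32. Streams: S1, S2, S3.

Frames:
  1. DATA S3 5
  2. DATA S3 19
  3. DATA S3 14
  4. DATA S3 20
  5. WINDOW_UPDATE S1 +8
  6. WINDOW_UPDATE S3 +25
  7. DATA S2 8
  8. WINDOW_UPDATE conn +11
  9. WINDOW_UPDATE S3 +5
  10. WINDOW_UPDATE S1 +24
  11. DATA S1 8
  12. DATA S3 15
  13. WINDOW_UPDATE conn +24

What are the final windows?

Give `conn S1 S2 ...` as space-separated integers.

Answer: -22 56 24 -11

Derivation:
Op 1: conn=27 S1=32 S2=32 S3=27 blocked=[]
Op 2: conn=8 S1=32 S2=32 S3=8 blocked=[]
Op 3: conn=-6 S1=32 S2=32 S3=-6 blocked=[1, 2, 3]
Op 4: conn=-26 S1=32 S2=32 S3=-26 blocked=[1, 2, 3]
Op 5: conn=-26 S1=40 S2=32 S3=-26 blocked=[1, 2, 3]
Op 6: conn=-26 S1=40 S2=32 S3=-1 blocked=[1, 2, 3]
Op 7: conn=-34 S1=40 S2=24 S3=-1 blocked=[1, 2, 3]
Op 8: conn=-23 S1=40 S2=24 S3=-1 blocked=[1, 2, 3]
Op 9: conn=-23 S1=40 S2=24 S3=4 blocked=[1, 2, 3]
Op 10: conn=-23 S1=64 S2=24 S3=4 blocked=[1, 2, 3]
Op 11: conn=-31 S1=56 S2=24 S3=4 blocked=[1, 2, 3]
Op 12: conn=-46 S1=56 S2=24 S3=-11 blocked=[1, 2, 3]
Op 13: conn=-22 S1=56 S2=24 S3=-11 blocked=[1, 2, 3]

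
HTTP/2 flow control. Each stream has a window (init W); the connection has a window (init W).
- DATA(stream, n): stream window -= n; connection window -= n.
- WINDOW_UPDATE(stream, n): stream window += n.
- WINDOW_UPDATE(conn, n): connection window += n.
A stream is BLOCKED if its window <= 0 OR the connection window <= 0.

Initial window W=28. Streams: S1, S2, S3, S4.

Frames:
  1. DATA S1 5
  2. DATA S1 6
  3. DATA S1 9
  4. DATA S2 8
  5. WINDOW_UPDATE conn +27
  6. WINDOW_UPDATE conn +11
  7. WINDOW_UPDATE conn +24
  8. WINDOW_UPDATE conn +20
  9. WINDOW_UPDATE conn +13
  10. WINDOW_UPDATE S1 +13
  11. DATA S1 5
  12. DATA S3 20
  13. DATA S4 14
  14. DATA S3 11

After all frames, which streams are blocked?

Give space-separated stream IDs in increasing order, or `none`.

Answer: S3

Derivation:
Op 1: conn=23 S1=23 S2=28 S3=28 S4=28 blocked=[]
Op 2: conn=17 S1=17 S2=28 S3=28 S4=28 blocked=[]
Op 3: conn=8 S1=8 S2=28 S3=28 S4=28 blocked=[]
Op 4: conn=0 S1=8 S2=20 S3=28 S4=28 blocked=[1, 2, 3, 4]
Op 5: conn=27 S1=8 S2=20 S3=28 S4=28 blocked=[]
Op 6: conn=38 S1=8 S2=20 S3=28 S4=28 blocked=[]
Op 7: conn=62 S1=8 S2=20 S3=28 S4=28 blocked=[]
Op 8: conn=82 S1=8 S2=20 S3=28 S4=28 blocked=[]
Op 9: conn=95 S1=8 S2=20 S3=28 S4=28 blocked=[]
Op 10: conn=95 S1=21 S2=20 S3=28 S4=28 blocked=[]
Op 11: conn=90 S1=16 S2=20 S3=28 S4=28 blocked=[]
Op 12: conn=70 S1=16 S2=20 S3=8 S4=28 blocked=[]
Op 13: conn=56 S1=16 S2=20 S3=8 S4=14 blocked=[]
Op 14: conn=45 S1=16 S2=20 S3=-3 S4=14 blocked=[3]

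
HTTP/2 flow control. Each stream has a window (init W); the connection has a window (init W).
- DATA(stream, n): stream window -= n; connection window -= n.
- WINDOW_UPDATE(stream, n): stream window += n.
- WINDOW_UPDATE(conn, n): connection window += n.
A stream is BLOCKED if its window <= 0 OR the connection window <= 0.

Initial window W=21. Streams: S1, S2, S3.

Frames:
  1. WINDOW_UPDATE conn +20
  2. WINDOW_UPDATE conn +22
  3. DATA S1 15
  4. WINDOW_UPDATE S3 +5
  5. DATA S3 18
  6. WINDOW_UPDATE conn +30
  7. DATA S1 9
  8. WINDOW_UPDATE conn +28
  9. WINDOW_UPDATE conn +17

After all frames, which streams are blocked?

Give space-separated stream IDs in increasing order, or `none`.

Op 1: conn=41 S1=21 S2=21 S3=21 blocked=[]
Op 2: conn=63 S1=21 S2=21 S3=21 blocked=[]
Op 3: conn=48 S1=6 S2=21 S3=21 blocked=[]
Op 4: conn=48 S1=6 S2=21 S3=26 blocked=[]
Op 5: conn=30 S1=6 S2=21 S3=8 blocked=[]
Op 6: conn=60 S1=6 S2=21 S3=8 blocked=[]
Op 7: conn=51 S1=-3 S2=21 S3=8 blocked=[1]
Op 8: conn=79 S1=-3 S2=21 S3=8 blocked=[1]
Op 9: conn=96 S1=-3 S2=21 S3=8 blocked=[1]

Answer: S1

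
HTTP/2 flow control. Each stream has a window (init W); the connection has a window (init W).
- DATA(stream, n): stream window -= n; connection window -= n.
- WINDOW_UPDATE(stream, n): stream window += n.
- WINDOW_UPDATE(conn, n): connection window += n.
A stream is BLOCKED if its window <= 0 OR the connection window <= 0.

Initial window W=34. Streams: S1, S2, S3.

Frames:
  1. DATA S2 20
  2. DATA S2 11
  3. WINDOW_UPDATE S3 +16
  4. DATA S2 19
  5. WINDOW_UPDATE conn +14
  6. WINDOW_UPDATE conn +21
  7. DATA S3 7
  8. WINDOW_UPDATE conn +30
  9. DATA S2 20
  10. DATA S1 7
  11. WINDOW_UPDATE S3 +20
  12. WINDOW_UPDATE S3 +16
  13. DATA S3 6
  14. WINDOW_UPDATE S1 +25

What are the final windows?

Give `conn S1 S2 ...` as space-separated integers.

Op 1: conn=14 S1=34 S2=14 S3=34 blocked=[]
Op 2: conn=3 S1=34 S2=3 S3=34 blocked=[]
Op 3: conn=3 S1=34 S2=3 S3=50 blocked=[]
Op 4: conn=-16 S1=34 S2=-16 S3=50 blocked=[1, 2, 3]
Op 5: conn=-2 S1=34 S2=-16 S3=50 blocked=[1, 2, 3]
Op 6: conn=19 S1=34 S2=-16 S3=50 blocked=[2]
Op 7: conn=12 S1=34 S2=-16 S3=43 blocked=[2]
Op 8: conn=42 S1=34 S2=-16 S3=43 blocked=[2]
Op 9: conn=22 S1=34 S2=-36 S3=43 blocked=[2]
Op 10: conn=15 S1=27 S2=-36 S3=43 blocked=[2]
Op 11: conn=15 S1=27 S2=-36 S3=63 blocked=[2]
Op 12: conn=15 S1=27 S2=-36 S3=79 blocked=[2]
Op 13: conn=9 S1=27 S2=-36 S3=73 blocked=[2]
Op 14: conn=9 S1=52 S2=-36 S3=73 blocked=[2]

Answer: 9 52 -36 73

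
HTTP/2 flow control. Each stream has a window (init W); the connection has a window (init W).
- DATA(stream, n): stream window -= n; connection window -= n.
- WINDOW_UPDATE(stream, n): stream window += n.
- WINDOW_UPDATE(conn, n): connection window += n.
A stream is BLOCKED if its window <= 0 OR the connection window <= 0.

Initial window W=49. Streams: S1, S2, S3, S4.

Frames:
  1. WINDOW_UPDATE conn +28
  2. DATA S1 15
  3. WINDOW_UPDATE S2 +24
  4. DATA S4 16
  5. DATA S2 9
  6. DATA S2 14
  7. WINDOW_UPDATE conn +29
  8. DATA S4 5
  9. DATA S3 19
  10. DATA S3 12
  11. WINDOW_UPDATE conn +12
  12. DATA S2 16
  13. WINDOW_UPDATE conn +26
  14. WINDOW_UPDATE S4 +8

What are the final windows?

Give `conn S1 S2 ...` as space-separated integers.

Answer: 38 34 34 18 36

Derivation:
Op 1: conn=77 S1=49 S2=49 S3=49 S4=49 blocked=[]
Op 2: conn=62 S1=34 S2=49 S3=49 S4=49 blocked=[]
Op 3: conn=62 S1=34 S2=73 S3=49 S4=49 blocked=[]
Op 4: conn=46 S1=34 S2=73 S3=49 S4=33 blocked=[]
Op 5: conn=37 S1=34 S2=64 S3=49 S4=33 blocked=[]
Op 6: conn=23 S1=34 S2=50 S3=49 S4=33 blocked=[]
Op 7: conn=52 S1=34 S2=50 S3=49 S4=33 blocked=[]
Op 8: conn=47 S1=34 S2=50 S3=49 S4=28 blocked=[]
Op 9: conn=28 S1=34 S2=50 S3=30 S4=28 blocked=[]
Op 10: conn=16 S1=34 S2=50 S3=18 S4=28 blocked=[]
Op 11: conn=28 S1=34 S2=50 S3=18 S4=28 blocked=[]
Op 12: conn=12 S1=34 S2=34 S3=18 S4=28 blocked=[]
Op 13: conn=38 S1=34 S2=34 S3=18 S4=28 blocked=[]
Op 14: conn=38 S1=34 S2=34 S3=18 S4=36 blocked=[]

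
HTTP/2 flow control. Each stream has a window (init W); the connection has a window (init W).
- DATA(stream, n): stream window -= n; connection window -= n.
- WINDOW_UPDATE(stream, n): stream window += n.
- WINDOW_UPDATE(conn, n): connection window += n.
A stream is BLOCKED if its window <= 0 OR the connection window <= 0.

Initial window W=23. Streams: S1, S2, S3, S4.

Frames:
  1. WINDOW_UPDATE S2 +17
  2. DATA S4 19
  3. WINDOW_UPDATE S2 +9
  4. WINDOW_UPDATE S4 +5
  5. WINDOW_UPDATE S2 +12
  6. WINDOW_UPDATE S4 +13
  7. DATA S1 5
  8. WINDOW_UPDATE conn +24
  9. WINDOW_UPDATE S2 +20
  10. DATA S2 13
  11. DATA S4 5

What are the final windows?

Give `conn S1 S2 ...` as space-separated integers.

Answer: 5 18 68 23 17

Derivation:
Op 1: conn=23 S1=23 S2=40 S3=23 S4=23 blocked=[]
Op 2: conn=4 S1=23 S2=40 S3=23 S4=4 blocked=[]
Op 3: conn=4 S1=23 S2=49 S3=23 S4=4 blocked=[]
Op 4: conn=4 S1=23 S2=49 S3=23 S4=9 blocked=[]
Op 5: conn=4 S1=23 S2=61 S3=23 S4=9 blocked=[]
Op 6: conn=4 S1=23 S2=61 S3=23 S4=22 blocked=[]
Op 7: conn=-1 S1=18 S2=61 S3=23 S4=22 blocked=[1, 2, 3, 4]
Op 8: conn=23 S1=18 S2=61 S3=23 S4=22 blocked=[]
Op 9: conn=23 S1=18 S2=81 S3=23 S4=22 blocked=[]
Op 10: conn=10 S1=18 S2=68 S3=23 S4=22 blocked=[]
Op 11: conn=5 S1=18 S2=68 S3=23 S4=17 blocked=[]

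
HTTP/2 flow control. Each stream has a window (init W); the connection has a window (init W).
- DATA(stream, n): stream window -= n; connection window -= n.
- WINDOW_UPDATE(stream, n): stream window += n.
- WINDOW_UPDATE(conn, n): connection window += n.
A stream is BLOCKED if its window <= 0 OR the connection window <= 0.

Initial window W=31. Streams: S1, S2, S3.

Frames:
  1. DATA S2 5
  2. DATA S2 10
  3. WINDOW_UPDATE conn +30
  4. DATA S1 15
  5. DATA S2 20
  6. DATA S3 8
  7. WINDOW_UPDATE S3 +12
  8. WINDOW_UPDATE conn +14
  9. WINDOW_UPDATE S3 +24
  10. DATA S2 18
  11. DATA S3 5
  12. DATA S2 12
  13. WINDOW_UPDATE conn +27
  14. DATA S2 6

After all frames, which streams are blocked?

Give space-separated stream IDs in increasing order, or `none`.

Op 1: conn=26 S1=31 S2=26 S3=31 blocked=[]
Op 2: conn=16 S1=31 S2=16 S3=31 blocked=[]
Op 3: conn=46 S1=31 S2=16 S3=31 blocked=[]
Op 4: conn=31 S1=16 S2=16 S3=31 blocked=[]
Op 5: conn=11 S1=16 S2=-4 S3=31 blocked=[2]
Op 6: conn=3 S1=16 S2=-4 S3=23 blocked=[2]
Op 7: conn=3 S1=16 S2=-4 S3=35 blocked=[2]
Op 8: conn=17 S1=16 S2=-4 S3=35 blocked=[2]
Op 9: conn=17 S1=16 S2=-4 S3=59 blocked=[2]
Op 10: conn=-1 S1=16 S2=-22 S3=59 blocked=[1, 2, 3]
Op 11: conn=-6 S1=16 S2=-22 S3=54 blocked=[1, 2, 3]
Op 12: conn=-18 S1=16 S2=-34 S3=54 blocked=[1, 2, 3]
Op 13: conn=9 S1=16 S2=-34 S3=54 blocked=[2]
Op 14: conn=3 S1=16 S2=-40 S3=54 blocked=[2]

Answer: S2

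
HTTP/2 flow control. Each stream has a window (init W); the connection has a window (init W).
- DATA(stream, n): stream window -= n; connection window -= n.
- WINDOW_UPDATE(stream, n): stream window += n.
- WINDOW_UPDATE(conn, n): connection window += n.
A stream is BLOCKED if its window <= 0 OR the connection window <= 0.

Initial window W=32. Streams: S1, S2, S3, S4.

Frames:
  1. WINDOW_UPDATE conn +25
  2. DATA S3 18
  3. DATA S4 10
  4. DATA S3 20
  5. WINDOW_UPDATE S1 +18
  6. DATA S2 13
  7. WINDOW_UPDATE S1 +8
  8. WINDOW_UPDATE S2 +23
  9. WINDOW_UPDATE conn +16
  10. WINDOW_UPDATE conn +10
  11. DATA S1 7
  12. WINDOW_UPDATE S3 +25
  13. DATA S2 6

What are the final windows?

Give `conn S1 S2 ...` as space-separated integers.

Op 1: conn=57 S1=32 S2=32 S3=32 S4=32 blocked=[]
Op 2: conn=39 S1=32 S2=32 S3=14 S4=32 blocked=[]
Op 3: conn=29 S1=32 S2=32 S3=14 S4=22 blocked=[]
Op 4: conn=9 S1=32 S2=32 S3=-6 S4=22 blocked=[3]
Op 5: conn=9 S1=50 S2=32 S3=-6 S4=22 blocked=[3]
Op 6: conn=-4 S1=50 S2=19 S3=-6 S4=22 blocked=[1, 2, 3, 4]
Op 7: conn=-4 S1=58 S2=19 S3=-6 S4=22 blocked=[1, 2, 3, 4]
Op 8: conn=-4 S1=58 S2=42 S3=-6 S4=22 blocked=[1, 2, 3, 4]
Op 9: conn=12 S1=58 S2=42 S3=-6 S4=22 blocked=[3]
Op 10: conn=22 S1=58 S2=42 S3=-6 S4=22 blocked=[3]
Op 11: conn=15 S1=51 S2=42 S3=-6 S4=22 blocked=[3]
Op 12: conn=15 S1=51 S2=42 S3=19 S4=22 blocked=[]
Op 13: conn=9 S1=51 S2=36 S3=19 S4=22 blocked=[]

Answer: 9 51 36 19 22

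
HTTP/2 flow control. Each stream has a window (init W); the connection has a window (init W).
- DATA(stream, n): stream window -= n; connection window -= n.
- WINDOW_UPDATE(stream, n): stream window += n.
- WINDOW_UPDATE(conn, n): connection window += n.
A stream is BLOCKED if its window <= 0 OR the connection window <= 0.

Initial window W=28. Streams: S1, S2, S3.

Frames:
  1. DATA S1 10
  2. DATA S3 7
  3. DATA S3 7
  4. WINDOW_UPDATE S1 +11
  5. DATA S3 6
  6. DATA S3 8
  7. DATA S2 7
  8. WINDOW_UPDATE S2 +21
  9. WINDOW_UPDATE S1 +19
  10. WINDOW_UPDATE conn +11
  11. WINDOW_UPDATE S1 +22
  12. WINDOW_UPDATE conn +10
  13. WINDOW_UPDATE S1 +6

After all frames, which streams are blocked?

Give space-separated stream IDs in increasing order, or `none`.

Op 1: conn=18 S1=18 S2=28 S3=28 blocked=[]
Op 2: conn=11 S1=18 S2=28 S3=21 blocked=[]
Op 3: conn=4 S1=18 S2=28 S3=14 blocked=[]
Op 4: conn=4 S1=29 S2=28 S3=14 blocked=[]
Op 5: conn=-2 S1=29 S2=28 S3=8 blocked=[1, 2, 3]
Op 6: conn=-10 S1=29 S2=28 S3=0 blocked=[1, 2, 3]
Op 7: conn=-17 S1=29 S2=21 S3=0 blocked=[1, 2, 3]
Op 8: conn=-17 S1=29 S2=42 S3=0 blocked=[1, 2, 3]
Op 9: conn=-17 S1=48 S2=42 S3=0 blocked=[1, 2, 3]
Op 10: conn=-6 S1=48 S2=42 S3=0 blocked=[1, 2, 3]
Op 11: conn=-6 S1=70 S2=42 S3=0 blocked=[1, 2, 3]
Op 12: conn=4 S1=70 S2=42 S3=0 blocked=[3]
Op 13: conn=4 S1=76 S2=42 S3=0 blocked=[3]

Answer: S3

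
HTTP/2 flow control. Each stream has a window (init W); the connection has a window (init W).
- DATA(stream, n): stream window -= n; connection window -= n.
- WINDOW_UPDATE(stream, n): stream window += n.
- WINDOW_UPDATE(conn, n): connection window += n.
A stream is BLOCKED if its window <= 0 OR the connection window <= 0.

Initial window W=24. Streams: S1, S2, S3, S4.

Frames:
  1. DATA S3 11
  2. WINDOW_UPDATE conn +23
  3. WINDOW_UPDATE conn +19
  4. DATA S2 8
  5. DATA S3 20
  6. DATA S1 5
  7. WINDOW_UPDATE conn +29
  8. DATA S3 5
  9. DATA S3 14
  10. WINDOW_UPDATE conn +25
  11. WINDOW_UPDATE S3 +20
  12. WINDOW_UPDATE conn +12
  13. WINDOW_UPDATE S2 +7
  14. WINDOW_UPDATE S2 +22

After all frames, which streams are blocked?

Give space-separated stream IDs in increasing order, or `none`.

Answer: S3

Derivation:
Op 1: conn=13 S1=24 S2=24 S3=13 S4=24 blocked=[]
Op 2: conn=36 S1=24 S2=24 S3=13 S4=24 blocked=[]
Op 3: conn=55 S1=24 S2=24 S3=13 S4=24 blocked=[]
Op 4: conn=47 S1=24 S2=16 S3=13 S4=24 blocked=[]
Op 5: conn=27 S1=24 S2=16 S3=-7 S4=24 blocked=[3]
Op 6: conn=22 S1=19 S2=16 S3=-7 S4=24 blocked=[3]
Op 7: conn=51 S1=19 S2=16 S3=-7 S4=24 blocked=[3]
Op 8: conn=46 S1=19 S2=16 S3=-12 S4=24 blocked=[3]
Op 9: conn=32 S1=19 S2=16 S3=-26 S4=24 blocked=[3]
Op 10: conn=57 S1=19 S2=16 S3=-26 S4=24 blocked=[3]
Op 11: conn=57 S1=19 S2=16 S3=-6 S4=24 blocked=[3]
Op 12: conn=69 S1=19 S2=16 S3=-6 S4=24 blocked=[3]
Op 13: conn=69 S1=19 S2=23 S3=-6 S4=24 blocked=[3]
Op 14: conn=69 S1=19 S2=45 S3=-6 S4=24 blocked=[3]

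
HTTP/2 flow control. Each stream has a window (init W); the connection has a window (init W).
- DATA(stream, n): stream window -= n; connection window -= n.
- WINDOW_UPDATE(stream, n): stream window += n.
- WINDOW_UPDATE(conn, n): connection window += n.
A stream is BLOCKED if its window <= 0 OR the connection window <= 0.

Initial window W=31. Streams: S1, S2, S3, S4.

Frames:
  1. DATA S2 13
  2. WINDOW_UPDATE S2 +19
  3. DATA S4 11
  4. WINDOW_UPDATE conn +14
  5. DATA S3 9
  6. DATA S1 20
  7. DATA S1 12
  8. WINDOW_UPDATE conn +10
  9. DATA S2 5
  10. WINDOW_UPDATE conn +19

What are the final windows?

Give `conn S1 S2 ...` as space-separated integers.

Answer: 4 -1 32 22 20

Derivation:
Op 1: conn=18 S1=31 S2=18 S3=31 S4=31 blocked=[]
Op 2: conn=18 S1=31 S2=37 S3=31 S4=31 blocked=[]
Op 3: conn=7 S1=31 S2=37 S3=31 S4=20 blocked=[]
Op 4: conn=21 S1=31 S2=37 S3=31 S4=20 blocked=[]
Op 5: conn=12 S1=31 S2=37 S3=22 S4=20 blocked=[]
Op 6: conn=-8 S1=11 S2=37 S3=22 S4=20 blocked=[1, 2, 3, 4]
Op 7: conn=-20 S1=-1 S2=37 S3=22 S4=20 blocked=[1, 2, 3, 4]
Op 8: conn=-10 S1=-1 S2=37 S3=22 S4=20 blocked=[1, 2, 3, 4]
Op 9: conn=-15 S1=-1 S2=32 S3=22 S4=20 blocked=[1, 2, 3, 4]
Op 10: conn=4 S1=-1 S2=32 S3=22 S4=20 blocked=[1]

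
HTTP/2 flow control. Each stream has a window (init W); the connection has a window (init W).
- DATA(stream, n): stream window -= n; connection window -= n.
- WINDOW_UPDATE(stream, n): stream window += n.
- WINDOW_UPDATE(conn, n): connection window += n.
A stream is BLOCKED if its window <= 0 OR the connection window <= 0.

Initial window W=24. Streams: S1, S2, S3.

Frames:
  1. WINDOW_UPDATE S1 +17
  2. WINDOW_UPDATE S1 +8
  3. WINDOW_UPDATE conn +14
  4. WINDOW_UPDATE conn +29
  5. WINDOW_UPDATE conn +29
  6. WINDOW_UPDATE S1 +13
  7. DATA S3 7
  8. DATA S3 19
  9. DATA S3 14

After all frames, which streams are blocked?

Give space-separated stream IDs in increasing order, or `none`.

Op 1: conn=24 S1=41 S2=24 S3=24 blocked=[]
Op 2: conn=24 S1=49 S2=24 S3=24 blocked=[]
Op 3: conn=38 S1=49 S2=24 S3=24 blocked=[]
Op 4: conn=67 S1=49 S2=24 S3=24 blocked=[]
Op 5: conn=96 S1=49 S2=24 S3=24 blocked=[]
Op 6: conn=96 S1=62 S2=24 S3=24 blocked=[]
Op 7: conn=89 S1=62 S2=24 S3=17 blocked=[]
Op 8: conn=70 S1=62 S2=24 S3=-2 blocked=[3]
Op 9: conn=56 S1=62 S2=24 S3=-16 blocked=[3]

Answer: S3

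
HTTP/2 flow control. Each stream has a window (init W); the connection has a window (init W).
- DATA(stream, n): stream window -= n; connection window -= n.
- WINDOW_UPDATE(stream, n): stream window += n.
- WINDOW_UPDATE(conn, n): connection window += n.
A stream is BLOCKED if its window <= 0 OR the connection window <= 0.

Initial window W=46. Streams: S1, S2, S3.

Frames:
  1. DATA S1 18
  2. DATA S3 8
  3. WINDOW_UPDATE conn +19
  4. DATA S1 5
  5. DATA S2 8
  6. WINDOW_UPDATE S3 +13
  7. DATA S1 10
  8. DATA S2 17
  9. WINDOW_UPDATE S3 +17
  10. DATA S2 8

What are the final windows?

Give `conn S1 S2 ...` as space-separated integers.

Answer: -9 13 13 68

Derivation:
Op 1: conn=28 S1=28 S2=46 S3=46 blocked=[]
Op 2: conn=20 S1=28 S2=46 S3=38 blocked=[]
Op 3: conn=39 S1=28 S2=46 S3=38 blocked=[]
Op 4: conn=34 S1=23 S2=46 S3=38 blocked=[]
Op 5: conn=26 S1=23 S2=38 S3=38 blocked=[]
Op 6: conn=26 S1=23 S2=38 S3=51 blocked=[]
Op 7: conn=16 S1=13 S2=38 S3=51 blocked=[]
Op 8: conn=-1 S1=13 S2=21 S3=51 blocked=[1, 2, 3]
Op 9: conn=-1 S1=13 S2=21 S3=68 blocked=[1, 2, 3]
Op 10: conn=-9 S1=13 S2=13 S3=68 blocked=[1, 2, 3]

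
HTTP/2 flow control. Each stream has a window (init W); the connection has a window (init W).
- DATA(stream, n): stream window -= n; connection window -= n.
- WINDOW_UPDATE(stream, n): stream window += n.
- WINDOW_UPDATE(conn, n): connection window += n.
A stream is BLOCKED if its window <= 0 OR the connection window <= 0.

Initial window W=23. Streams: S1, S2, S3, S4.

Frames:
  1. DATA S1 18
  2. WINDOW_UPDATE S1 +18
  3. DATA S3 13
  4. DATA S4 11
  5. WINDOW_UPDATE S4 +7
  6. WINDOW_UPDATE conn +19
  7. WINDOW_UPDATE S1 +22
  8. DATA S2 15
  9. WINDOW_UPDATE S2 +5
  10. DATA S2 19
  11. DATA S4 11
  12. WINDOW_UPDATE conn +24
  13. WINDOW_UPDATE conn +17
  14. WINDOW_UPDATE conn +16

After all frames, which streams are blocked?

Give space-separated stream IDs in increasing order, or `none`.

Answer: S2

Derivation:
Op 1: conn=5 S1=5 S2=23 S3=23 S4=23 blocked=[]
Op 2: conn=5 S1=23 S2=23 S3=23 S4=23 blocked=[]
Op 3: conn=-8 S1=23 S2=23 S3=10 S4=23 blocked=[1, 2, 3, 4]
Op 4: conn=-19 S1=23 S2=23 S3=10 S4=12 blocked=[1, 2, 3, 4]
Op 5: conn=-19 S1=23 S2=23 S3=10 S4=19 blocked=[1, 2, 3, 4]
Op 6: conn=0 S1=23 S2=23 S3=10 S4=19 blocked=[1, 2, 3, 4]
Op 7: conn=0 S1=45 S2=23 S3=10 S4=19 blocked=[1, 2, 3, 4]
Op 8: conn=-15 S1=45 S2=8 S3=10 S4=19 blocked=[1, 2, 3, 4]
Op 9: conn=-15 S1=45 S2=13 S3=10 S4=19 blocked=[1, 2, 3, 4]
Op 10: conn=-34 S1=45 S2=-6 S3=10 S4=19 blocked=[1, 2, 3, 4]
Op 11: conn=-45 S1=45 S2=-6 S3=10 S4=8 blocked=[1, 2, 3, 4]
Op 12: conn=-21 S1=45 S2=-6 S3=10 S4=8 blocked=[1, 2, 3, 4]
Op 13: conn=-4 S1=45 S2=-6 S3=10 S4=8 blocked=[1, 2, 3, 4]
Op 14: conn=12 S1=45 S2=-6 S3=10 S4=8 blocked=[2]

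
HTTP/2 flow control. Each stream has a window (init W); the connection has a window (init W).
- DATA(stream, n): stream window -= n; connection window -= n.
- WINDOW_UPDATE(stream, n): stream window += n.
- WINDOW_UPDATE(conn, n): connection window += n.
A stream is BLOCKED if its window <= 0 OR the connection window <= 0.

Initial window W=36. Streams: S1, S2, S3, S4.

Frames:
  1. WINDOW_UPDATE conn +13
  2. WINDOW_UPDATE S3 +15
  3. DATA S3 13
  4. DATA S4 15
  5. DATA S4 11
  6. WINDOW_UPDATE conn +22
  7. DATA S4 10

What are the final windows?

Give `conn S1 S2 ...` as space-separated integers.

Answer: 22 36 36 38 0

Derivation:
Op 1: conn=49 S1=36 S2=36 S3=36 S4=36 blocked=[]
Op 2: conn=49 S1=36 S2=36 S3=51 S4=36 blocked=[]
Op 3: conn=36 S1=36 S2=36 S3=38 S4=36 blocked=[]
Op 4: conn=21 S1=36 S2=36 S3=38 S4=21 blocked=[]
Op 5: conn=10 S1=36 S2=36 S3=38 S4=10 blocked=[]
Op 6: conn=32 S1=36 S2=36 S3=38 S4=10 blocked=[]
Op 7: conn=22 S1=36 S2=36 S3=38 S4=0 blocked=[4]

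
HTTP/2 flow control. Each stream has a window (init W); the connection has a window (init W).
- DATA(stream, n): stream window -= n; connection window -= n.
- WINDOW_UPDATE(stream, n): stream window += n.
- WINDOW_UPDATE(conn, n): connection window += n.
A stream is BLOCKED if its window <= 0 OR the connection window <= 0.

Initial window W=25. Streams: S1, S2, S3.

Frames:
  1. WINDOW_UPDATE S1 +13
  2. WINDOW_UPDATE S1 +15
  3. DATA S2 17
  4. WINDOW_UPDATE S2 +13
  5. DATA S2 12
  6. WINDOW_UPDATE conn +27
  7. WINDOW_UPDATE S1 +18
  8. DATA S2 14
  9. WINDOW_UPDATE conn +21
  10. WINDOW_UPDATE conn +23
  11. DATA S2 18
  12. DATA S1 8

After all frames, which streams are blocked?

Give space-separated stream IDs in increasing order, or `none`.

Op 1: conn=25 S1=38 S2=25 S3=25 blocked=[]
Op 2: conn=25 S1=53 S2=25 S3=25 blocked=[]
Op 3: conn=8 S1=53 S2=8 S3=25 blocked=[]
Op 4: conn=8 S1=53 S2=21 S3=25 blocked=[]
Op 5: conn=-4 S1=53 S2=9 S3=25 blocked=[1, 2, 3]
Op 6: conn=23 S1=53 S2=9 S3=25 blocked=[]
Op 7: conn=23 S1=71 S2=9 S3=25 blocked=[]
Op 8: conn=9 S1=71 S2=-5 S3=25 blocked=[2]
Op 9: conn=30 S1=71 S2=-5 S3=25 blocked=[2]
Op 10: conn=53 S1=71 S2=-5 S3=25 blocked=[2]
Op 11: conn=35 S1=71 S2=-23 S3=25 blocked=[2]
Op 12: conn=27 S1=63 S2=-23 S3=25 blocked=[2]

Answer: S2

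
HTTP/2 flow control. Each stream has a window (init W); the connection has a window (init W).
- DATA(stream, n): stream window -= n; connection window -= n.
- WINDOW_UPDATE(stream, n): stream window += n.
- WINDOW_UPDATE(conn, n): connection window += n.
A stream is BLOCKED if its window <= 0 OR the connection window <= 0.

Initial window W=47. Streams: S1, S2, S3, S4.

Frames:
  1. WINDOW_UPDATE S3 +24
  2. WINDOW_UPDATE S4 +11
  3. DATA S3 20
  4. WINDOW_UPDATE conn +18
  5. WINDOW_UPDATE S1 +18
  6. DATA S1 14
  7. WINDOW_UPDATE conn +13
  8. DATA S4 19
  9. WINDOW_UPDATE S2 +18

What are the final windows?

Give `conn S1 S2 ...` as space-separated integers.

Op 1: conn=47 S1=47 S2=47 S3=71 S4=47 blocked=[]
Op 2: conn=47 S1=47 S2=47 S3=71 S4=58 blocked=[]
Op 3: conn=27 S1=47 S2=47 S3=51 S4=58 blocked=[]
Op 4: conn=45 S1=47 S2=47 S3=51 S4=58 blocked=[]
Op 5: conn=45 S1=65 S2=47 S3=51 S4=58 blocked=[]
Op 6: conn=31 S1=51 S2=47 S3=51 S4=58 blocked=[]
Op 7: conn=44 S1=51 S2=47 S3=51 S4=58 blocked=[]
Op 8: conn=25 S1=51 S2=47 S3=51 S4=39 blocked=[]
Op 9: conn=25 S1=51 S2=65 S3=51 S4=39 blocked=[]

Answer: 25 51 65 51 39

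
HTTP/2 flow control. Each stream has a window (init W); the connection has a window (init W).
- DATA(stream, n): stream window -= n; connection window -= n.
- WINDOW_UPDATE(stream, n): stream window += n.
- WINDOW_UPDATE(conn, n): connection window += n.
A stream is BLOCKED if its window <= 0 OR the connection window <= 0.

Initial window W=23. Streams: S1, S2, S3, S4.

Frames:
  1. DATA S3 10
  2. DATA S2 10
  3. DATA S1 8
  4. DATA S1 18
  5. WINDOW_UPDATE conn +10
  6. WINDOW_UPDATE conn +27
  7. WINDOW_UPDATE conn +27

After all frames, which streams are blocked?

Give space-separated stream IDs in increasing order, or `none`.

Op 1: conn=13 S1=23 S2=23 S3=13 S4=23 blocked=[]
Op 2: conn=3 S1=23 S2=13 S3=13 S4=23 blocked=[]
Op 3: conn=-5 S1=15 S2=13 S3=13 S4=23 blocked=[1, 2, 3, 4]
Op 4: conn=-23 S1=-3 S2=13 S3=13 S4=23 blocked=[1, 2, 3, 4]
Op 5: conn=-13 S1=-3 S2=13 S3=13 S4=23 blocked=[1, 2, 3, 4]
Op 6: conn=14 S1=-3 S2=13 S3=13 S4=23 blocked=[1]
Op 7: conn=41 S1=-3 S2=13 S3=13 S4=23 blocked=[1]

Answer: S1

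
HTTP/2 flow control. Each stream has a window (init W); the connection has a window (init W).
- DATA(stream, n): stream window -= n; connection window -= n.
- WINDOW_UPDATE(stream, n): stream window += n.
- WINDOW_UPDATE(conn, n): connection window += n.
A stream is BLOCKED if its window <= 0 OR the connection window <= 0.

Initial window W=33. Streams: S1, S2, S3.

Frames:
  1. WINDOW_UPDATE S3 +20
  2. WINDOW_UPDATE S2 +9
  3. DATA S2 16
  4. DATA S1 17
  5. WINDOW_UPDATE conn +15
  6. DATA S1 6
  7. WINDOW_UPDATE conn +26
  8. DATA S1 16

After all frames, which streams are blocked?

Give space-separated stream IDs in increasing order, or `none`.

Answer: S1

Derivation:
Op 1: conn=33 S1=33 S2=33 S3=53 blocked=[]
Op 2: conn=33 S1=33 S2=42 S3=53 blocked=[]
Op 3: conn=17 S1=33 S2=26 S3=53 blocked=[]
Op 4: conn=0 S1=16 S2=26 S3=53 blocked=[1, 2, 3]
Op 5: conn=15 S1=16 S2=26 S3=53 blocked=[]
Op 6: conn=9 S1=10 S2=26 S3=53 blocked=[]
Op 7: conn=35 S1=10 S2=26 S3=53 blocked=[]
Op 8: conn=19 S1=-6 S2=26 S3=53 blocked=[1]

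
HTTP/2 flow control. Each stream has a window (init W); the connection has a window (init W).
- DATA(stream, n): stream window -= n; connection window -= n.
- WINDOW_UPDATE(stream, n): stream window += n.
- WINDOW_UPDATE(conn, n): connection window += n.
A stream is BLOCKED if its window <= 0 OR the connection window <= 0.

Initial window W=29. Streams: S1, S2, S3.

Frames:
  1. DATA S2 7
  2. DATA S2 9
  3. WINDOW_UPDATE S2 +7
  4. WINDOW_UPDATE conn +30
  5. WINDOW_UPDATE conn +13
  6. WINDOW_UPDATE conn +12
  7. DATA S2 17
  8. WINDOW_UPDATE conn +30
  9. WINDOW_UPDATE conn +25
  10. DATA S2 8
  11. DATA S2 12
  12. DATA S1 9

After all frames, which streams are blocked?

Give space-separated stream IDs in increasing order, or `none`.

Answer: S2

Derivation:
Op 1: conn=22 S1=29 S2=22 S3=29 blocked=[]
Op 2: conn=13 S1=29 S2=13 S3=29 blocked=[]
Op 3: conn=13 S1=29 S2=20 S3=29 blocked=[]
Op 4: conn=43 S1=29 S2=20 S3=29 blocked=[]
Op 5: conn=56 S1=29 S2=20 S3=29 blocked=[]
Op 6: conn=68 S1=29 S2=20 S3=29 blocked=[]
Op 7: conn=51 S1=29 S2=3 S3=29 blocked=[]
Op 8: conn=81 S1=29 S2=3 S3=29 blocked=[]
Op 9: conn=106 S1=29 S2=3 S3=29 blocked=[]
Op 10: conn=98 S1=29 S2=-5 S3=29 blocked=[2]
Op 11: conn=86 S1=29 S2=-17 S3=29 blocked=[2]
Op 12: conn=77 S1=20 S2=-17 S3=29 blocked=[2]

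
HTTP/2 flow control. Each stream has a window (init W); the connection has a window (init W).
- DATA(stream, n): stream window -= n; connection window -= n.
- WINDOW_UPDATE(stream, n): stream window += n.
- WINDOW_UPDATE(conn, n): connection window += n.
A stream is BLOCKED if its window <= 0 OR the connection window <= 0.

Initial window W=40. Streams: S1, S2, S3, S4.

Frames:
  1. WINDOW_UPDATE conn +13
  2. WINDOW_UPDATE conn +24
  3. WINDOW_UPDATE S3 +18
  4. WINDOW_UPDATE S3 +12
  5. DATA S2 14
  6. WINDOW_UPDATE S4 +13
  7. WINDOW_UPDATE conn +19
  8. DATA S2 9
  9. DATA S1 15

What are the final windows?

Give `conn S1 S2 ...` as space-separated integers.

Op 1: conn=53 S1=40 S2=40 S3=40 S4=40 blocked=[]
Op 2: conn=77 S1=40 S2=40 S3=40 S4=40 blocked=[]
Op 3: conn=77 S1=40 S2=40 S3=58 S4=40 blocked=[]
Op 4: conn=77 S1=40 S2=40 S3=70 S4=40 blocked=[]
Op 5: conn=63 S1=40 S2=26 S3=70 S4=40 blocked=[]
Op 6: conn=63 S1=40 S2=26 S3=70 S4=53 blocked=[]
Op 7: conn=82 S1=40 S2=26 S3=70 S4=53 blocked=[]
Op 8: conn=73 S1=40 S2=17 S3=70 S4=53 blocked=[]
Op 9: conn=58 S1=25 S2=17 S3=70 S4=53 blocked=[]

Answer: 58 25 17 70 53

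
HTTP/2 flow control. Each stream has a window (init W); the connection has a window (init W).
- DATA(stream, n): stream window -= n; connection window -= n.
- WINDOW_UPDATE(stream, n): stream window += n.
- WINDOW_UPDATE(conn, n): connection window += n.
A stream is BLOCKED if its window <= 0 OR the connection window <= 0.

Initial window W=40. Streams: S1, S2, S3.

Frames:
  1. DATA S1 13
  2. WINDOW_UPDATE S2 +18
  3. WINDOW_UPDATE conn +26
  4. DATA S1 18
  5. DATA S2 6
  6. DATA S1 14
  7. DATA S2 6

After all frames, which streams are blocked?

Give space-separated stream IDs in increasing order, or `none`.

Op 1: conn=27 S1=27 S2=40 S3=40 blocked=[]
Op 2: conn=27 S1=27 S2=58 S3=40 blocked=[]
Op 3: conn=53 S1=27 S2=58 S3=40 blocked=[]
Op 4: conn=35 S1=9 S2=58 S3=40 blocked=[]
Op 5: conn=29 S1=9 S2=52 S3=40 blocked=[]
Op 6: conn=15 S1=-5 S2=52 S3=40 blocked=[1]
Op 7: conn=9 S1=-5 S2=46 S3=40 blocked=[1]

Answer: S1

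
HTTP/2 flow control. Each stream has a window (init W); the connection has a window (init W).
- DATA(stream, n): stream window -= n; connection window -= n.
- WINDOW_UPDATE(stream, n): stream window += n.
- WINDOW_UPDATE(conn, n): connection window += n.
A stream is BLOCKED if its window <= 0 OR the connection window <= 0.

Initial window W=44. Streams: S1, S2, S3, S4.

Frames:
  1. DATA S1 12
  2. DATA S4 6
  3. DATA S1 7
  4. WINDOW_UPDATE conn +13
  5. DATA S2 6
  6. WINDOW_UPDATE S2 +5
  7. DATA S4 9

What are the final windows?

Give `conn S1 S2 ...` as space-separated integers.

Answer: 17 25 43 44 29

Derivation:
Op 1: conn=32 S1=32 S2=44 S3=44 S4=44 blocked=[]
Op 2: conn=26 S1=32 S2=44 S3=44 S4=38 blocked=[]
Op 3: conn=19 S1=25 S2=44 S3=44 S4=38 blocked=[]
Op 4: conn=32 S1=25 S2=44 S3=44 S4=38 blocked=[]
Op 5: conn=26 S1=25 S2=38 S3=44 S4=38 blocked=[]
Op 6: conn=26 S1=25 S2=43 S3=44 S4=38 blocked=[]
Op 7: conn=17 S1=25 S2=43 S3=44 S4=29 blocked=[]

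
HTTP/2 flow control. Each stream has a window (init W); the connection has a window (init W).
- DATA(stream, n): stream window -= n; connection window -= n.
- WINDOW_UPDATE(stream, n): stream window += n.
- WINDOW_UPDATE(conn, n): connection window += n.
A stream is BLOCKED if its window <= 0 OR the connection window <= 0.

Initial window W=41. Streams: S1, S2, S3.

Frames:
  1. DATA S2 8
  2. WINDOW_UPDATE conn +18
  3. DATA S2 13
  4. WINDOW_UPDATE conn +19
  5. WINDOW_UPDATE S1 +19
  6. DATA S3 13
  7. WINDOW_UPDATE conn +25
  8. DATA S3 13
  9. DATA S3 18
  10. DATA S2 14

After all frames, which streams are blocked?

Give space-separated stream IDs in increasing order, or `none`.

Answer: S3

Derivation:
Op 1: conn=33 S1=41 S2=33 S3=41 blocked=[]
Op 2: conn=51 S1=41 S2=33 S3=41 blocked=[]
Op 3: conn=38 S1=41 S2=20 S3=41 blocked=[]
Op 4: conn=57 S1=41 S2=20 S3=41 blocked=[]
Op 5: conn=57 S1=60 S2=20 S3=41 blocked=[]
Op 6: conn=44 S1=60 S2=20 S3=28 blocked=[]
Op 7: conn=69 S1=60 S2=20 S3=28 blocked=[]
Op 8: conn=56 S1=60 S2=20 S3=15 blocked=[]
Op 9: conn=38 S1=60 S2=20 S3=-3 blocked=[3]
Op 10: conn=24 S1=60 S2=6 S3=-3 blocked=[3]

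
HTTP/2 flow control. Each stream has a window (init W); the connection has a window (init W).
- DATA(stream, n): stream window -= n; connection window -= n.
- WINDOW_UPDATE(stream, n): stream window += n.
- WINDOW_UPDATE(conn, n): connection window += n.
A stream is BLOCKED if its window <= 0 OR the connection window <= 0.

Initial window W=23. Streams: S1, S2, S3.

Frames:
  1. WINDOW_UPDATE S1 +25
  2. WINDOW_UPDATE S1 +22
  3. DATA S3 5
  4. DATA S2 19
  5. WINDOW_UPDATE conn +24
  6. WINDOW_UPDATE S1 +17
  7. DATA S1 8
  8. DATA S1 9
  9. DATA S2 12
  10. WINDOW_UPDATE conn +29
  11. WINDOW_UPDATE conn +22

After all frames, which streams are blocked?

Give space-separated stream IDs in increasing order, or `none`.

Op 1: conn=23 S1=48 S2=23 S3=23 blocked=[]
Op 2: conn=23 S1=70 S2=23 S3=23 blocked=[]
Op 3: conn=18 S1=70 S2=23 S3=18 blocked=[]
Op 4: conn=-1 S1=70 S2=4 S3=18 blocked=[1, 2, 3]
Op 5: conn=23 S1=70 S2=4 S3=18 blocked=[]
Op 6: conn=23 S1=87 S2=4 S3=18 blocked=[]
Op 7: conn=15 S1=79 S2=4 S3=18 blocked=[]
Op 8: conn=6 S1=70 S2=4 S3=18 blocked=[]
Op 9: conn=-6 S1=70 S2=-8 S3=18 blocked=[1, 2, 3]
Op 10: conn=23 S1=70 S2=-8 S3=18 blocked=[2]
Op 11: conn=45 S1=70 S2=-8 S3=18 blocked=[2]

Answer: S2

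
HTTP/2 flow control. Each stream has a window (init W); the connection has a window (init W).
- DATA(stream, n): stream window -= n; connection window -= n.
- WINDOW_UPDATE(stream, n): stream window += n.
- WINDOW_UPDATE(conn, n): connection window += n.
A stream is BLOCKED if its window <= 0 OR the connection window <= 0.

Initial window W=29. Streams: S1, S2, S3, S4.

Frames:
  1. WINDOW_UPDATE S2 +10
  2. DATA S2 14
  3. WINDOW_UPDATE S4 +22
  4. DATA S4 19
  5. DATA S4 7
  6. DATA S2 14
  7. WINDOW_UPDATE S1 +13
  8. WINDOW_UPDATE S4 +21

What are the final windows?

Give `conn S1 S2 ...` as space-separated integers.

Answer: -25 42 11 29 46

Derivation:
Op 1: conn=29 S1=29 S2=39 S3=29 S4=29 blocked=[]
Op 2: conn=15 S1=29 S2=25 S3=29 S4=29 blocked=[]
Op 3: conn=15 S1=29 S2=25 S3=29 S4=51 blocked=[]
Op 4: conn=-4 S1=29 S2=25 S3=29 S4=32 blocked=[1, 2, 3, 4]
Op 5: conn=-11 S1=29 S2=25 S3=29 S4=25 blocked=[1, 2, 3, 4]
Op 6: conn=-25 S1=29 S2=11 S3=29 S4=25 blocked=[1, 2, 3, 4]
Op 7: conn=-25 S1=42 S2=11 S3=29 S4=25 blocked=[1, 2, 3, 4]
Op 8: conn=-25 S1=42 S2=11 S3=29 S4=46 blocked=[1, 2, 3, 4]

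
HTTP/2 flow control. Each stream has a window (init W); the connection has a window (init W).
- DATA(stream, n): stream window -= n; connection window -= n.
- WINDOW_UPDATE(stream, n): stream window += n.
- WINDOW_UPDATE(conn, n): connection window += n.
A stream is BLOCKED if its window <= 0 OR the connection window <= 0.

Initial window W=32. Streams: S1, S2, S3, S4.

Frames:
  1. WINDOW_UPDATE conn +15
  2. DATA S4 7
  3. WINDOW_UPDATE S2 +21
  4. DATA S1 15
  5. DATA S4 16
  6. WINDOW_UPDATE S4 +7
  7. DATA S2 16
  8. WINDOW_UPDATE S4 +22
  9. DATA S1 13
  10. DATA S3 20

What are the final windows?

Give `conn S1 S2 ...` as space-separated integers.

Answer: -40 4 37 12 38

Derivation:
Op 1: conn=47 S1=32 S2=32 S3=32 S4=32 blocked=[]
Op 2: conn=40 S1=32 S2=32 S3=32 S4=25 blocked=[]
Op 3: conn=40 S1=32 S2=53 S3=32 S4=25 blocked=[]
Op 4: conn=25 S1=17 S2=53 S3=32 S4=25 blocked=[]
Op 5: conn=9 S1=17 S2=53 S3=32 S4=9 blocked=[]
Op 6: conn=9 S1=17 S2=53 S3=32 S4=16 blocked=[]
Op 7: conn=-7 S1=17 S2=37 S3=32 S4=16 blocked=[1, 2, 3, 4]
Op 8: conn=-7 S1=17 S2=37 S3=32 S4=38 blocked=[1, 2, 3, 4]
Op 9: conn=-20 S1=4 S2=37 S3=32 S4=38 blocked=[1, 2, 3, 4]
Op 10: conn=-40 S1=4 S2=37 S3=12 S4=38 blocked=[1, 2, 3, 4]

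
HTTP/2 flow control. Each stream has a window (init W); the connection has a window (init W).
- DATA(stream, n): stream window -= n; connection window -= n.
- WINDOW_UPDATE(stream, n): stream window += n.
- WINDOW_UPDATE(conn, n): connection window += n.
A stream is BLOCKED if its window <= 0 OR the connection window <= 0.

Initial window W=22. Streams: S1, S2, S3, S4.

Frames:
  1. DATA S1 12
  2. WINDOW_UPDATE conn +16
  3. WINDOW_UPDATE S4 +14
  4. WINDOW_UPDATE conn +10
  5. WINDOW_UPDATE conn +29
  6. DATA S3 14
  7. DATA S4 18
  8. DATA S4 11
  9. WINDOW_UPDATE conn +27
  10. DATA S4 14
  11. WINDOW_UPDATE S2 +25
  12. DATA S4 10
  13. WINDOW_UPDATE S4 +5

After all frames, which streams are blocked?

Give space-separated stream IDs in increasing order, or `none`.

Answer: S4

Derivation:
Op 1: conn=10 S1=10 S2=22 S3=22 S4=22 blocked=[]
Op 2: conn=26 S1=10 S2=22 S3=22 S4=22 blocked=[]
Op 3: conn=26 S1=10 S2=22 S3=22 S4=36 blocked=[]
Op 4: conn=36 S1=10 S2=22 S3=22 S4=36 blocked=[]
Op 5: conn=65 S1=10 S2=22 S3=22 S4=36 blocked=[]
Op 6: conn=51 S1=10 S2=22 S3=8 S4=36 blocked=[]
Op 7: conn=33 S1=10 S2=22 S3=8 S4=18 blocked=[]
Op 8: conn=22 S1=10 S2=22 S3=8 S4=7 blocked=[]
Op 9: conn=49 S1=10 S2=22 S3=8 S4=7 blocked=[]
Op 10: conn=35 S1=10 S2=22 S3=8 S4=-7 blocked=[4]
Op 11: conn=35 S1=10 S2=47 S3=8 S4=-7 blocked=[4]
Op 12: conn=25 S1=10 S2=47 S3=8 S4=-17 blocked=[4]
Op 13: conn=25 S1=10 S2=47 S3=8 S4=-12 blocked=[4]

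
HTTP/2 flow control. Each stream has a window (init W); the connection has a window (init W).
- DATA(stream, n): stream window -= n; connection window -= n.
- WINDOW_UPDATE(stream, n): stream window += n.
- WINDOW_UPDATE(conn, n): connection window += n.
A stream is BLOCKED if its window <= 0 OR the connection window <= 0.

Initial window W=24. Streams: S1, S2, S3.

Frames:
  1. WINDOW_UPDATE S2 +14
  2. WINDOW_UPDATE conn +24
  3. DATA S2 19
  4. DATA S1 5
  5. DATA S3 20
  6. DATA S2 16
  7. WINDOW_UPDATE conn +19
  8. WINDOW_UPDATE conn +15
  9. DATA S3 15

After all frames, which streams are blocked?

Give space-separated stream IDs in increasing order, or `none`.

Answer: S3

Derivation:
Op 1: conn=24 S1=24 S2=38 S3=24 blocked=[]
Op 2: conn=48 S1=24 S2=38 S3=24 blocked=[]
Op 3: conn=29 S1=24 S2=19 S3=24 blocked=[]
Op 4: conn=24 S1=19 S2=19 S3=24 blocked=[]
Op 5: conn=4 S1=19 S2=19 S3=4 blocked=[]
Op 6: conn=-12 S1=19 S2=3 S3=4 blocked=[1, 2, 3]
Op 7: conn=7 S1=19 S2=3 S3=4 blocked=[]
Op 8: conn=22 S1=19 S2=3 S3=4 blocked=[]
Op 9: conn=7 S1=19 S2=3 S3=-11 blocked=[3]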